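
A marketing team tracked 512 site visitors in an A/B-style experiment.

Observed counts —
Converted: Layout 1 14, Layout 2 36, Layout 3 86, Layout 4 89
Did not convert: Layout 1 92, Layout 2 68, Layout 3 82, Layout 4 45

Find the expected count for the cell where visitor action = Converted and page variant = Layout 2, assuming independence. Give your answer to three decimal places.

Row total (Converted) = 225; column total (Layout 2) = 104; grand total N = 512.
Expected count = (row total × column total) / N = 225 × 104 / 512 = 45.703.

45.703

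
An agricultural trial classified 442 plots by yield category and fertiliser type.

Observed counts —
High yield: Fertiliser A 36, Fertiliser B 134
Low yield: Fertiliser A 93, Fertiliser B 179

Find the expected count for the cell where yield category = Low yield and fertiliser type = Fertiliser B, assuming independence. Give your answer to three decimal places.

Row total (Low yield) = 272; column total (Fertiliser B) = 313; grand total N = 442.
Expected count = (row total × column total) / N = 272 × 313 / 442 = 192.615.

192.615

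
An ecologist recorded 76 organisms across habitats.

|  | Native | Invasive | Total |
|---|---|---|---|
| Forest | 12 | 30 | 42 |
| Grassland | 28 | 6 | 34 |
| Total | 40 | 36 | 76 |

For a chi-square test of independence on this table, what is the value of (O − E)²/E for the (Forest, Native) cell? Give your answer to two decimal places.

4.62

Row total (Forest) = 42; column total (Native) = 40; N = 76.
Expected count E = 42 × 40 / 76 = 22.105.
Contribution = (O − E)²/E = (12 − 22.105)² / 22.105 = 4.62.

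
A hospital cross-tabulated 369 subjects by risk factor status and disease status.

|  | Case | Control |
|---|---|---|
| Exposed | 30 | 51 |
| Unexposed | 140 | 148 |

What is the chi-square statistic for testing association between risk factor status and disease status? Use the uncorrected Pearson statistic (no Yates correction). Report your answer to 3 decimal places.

Row totals: 81, 288. Column totals: 170, 199. Grand total N = 369.
Expected counts (row total × column total / N):
  Exposed, Case: 81×170/369 = 37.3171
  Exposed, Control: 81×199/369 = 43.6829
  Unexposed, Case: 288×170/369 = 132.6829
  Unexposed, Control: 288×199/369 = 155.3171
Contributions (O − E)²/E:
  (30 − 37.3171)²/37.3171 = 1.4347
  (51 − 43.6829)²/43.6829 = 1.2257
  (140 − 132.6829)²/132.6829 = 0.4035
  (148 − 155.3171)²/155.3171 = 0.3447
χ² = 1.4347 + 1.2257 + 0.4035 + 0.3447 = 3.409

3.409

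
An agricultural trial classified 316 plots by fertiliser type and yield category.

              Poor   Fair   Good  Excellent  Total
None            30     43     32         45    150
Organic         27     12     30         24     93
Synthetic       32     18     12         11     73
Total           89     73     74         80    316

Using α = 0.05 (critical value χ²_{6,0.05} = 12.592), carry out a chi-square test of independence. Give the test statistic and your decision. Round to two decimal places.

25.45; reject H₀

Grand total N = 316.
Expected counts (row total × column total / N):
  None, Poor: 150×89/316 = 42.247
  None, Fair: 150×73/316 = 34.652
  None, Good: 150×74/316 = 35.127
  None, Excellent: 150×80/316 = 37.975
  Organic, Poor: 93×89/316 = 26.193
  Organic, Fair: 93×73/316 = 21.484
  Organic, Good: 93×74/316 = 21.778
  Organic, Excellent: 93×80/316 = 23.544
  Synthetic, Poor: 73×89/316 = 20.560
  Synthetic, Fair: 73×73/316 = 16.864
  Synthetic, Good: 73×74/316 = 17.095
  Synthetic, Excellent: 73×80/316 = 18.481
Contributions (O − E)²/E:
  (30 − 42.247)²/42.247 = 3.5503
  (43 − 34.652)²/34.652 = 2.0111
  (32 − 35.127)²/35.127 = 0.2784
  (45 − 37.975)²/37.975 = 1.2996
  (27 − 26.193)²/26.193 = 0.0249
  (12 − 21.484)²/21.484 = 4.1867
  (30 − 21.778)²/21.778 = 3.1041
  (24 − 23.544)²/23.544 = 0.0088
  (32 − 20.560)²/20.560 = 6.3654
  (18 − 16.864)²/16.864 = 0.0765
  (12 − 17.095)²/17.095 = 1.5185
  (11 − 18.481)²/18.481 = 3.0283
χ² = 3.5503 + 2.0111 + 0.2784 + 1.2996 + 0.0249 + 4.1867 + 3.1041 + 0.0088 + 6.3654 + 0.0765 + 1.5185 + 3.0283 = 25.45
df = (3−1)(4−1) = 6. Since 25.45 > 12.592, reject the null hypothesis of independence at α = 0.05.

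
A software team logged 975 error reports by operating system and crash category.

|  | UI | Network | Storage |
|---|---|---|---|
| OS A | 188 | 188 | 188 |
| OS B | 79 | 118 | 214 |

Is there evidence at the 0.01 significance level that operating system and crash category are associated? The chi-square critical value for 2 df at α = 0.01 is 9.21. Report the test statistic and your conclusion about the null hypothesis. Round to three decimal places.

Row totals: 564, 411. Column totals: 267, 306, 402. Grand total N = 975.
Expected counts (row total × column total / N):
  OS A, UI: 564×267/975 = 154.4492
  OS A, Network: 564×306/975 = 177.0092
  OS A, Storage: 564×402/975 = 232.5415
  OS B, UI: 411×267/975 = 112.5508
  OS B, Network: 411×306/975 = 128.9908
  OS B, Storage: 411×402/975 = 169.4585
Contributions (O − E)²/E:
  (188 − 154.4492)²/154.4492 = 7.2882
  (188 − 177.0092)²/177.0092 = 0.6824
  (188 − 232.5415)²/232.5415 = 8.5316
  (79 − 112.5508)²/112.5508 = 10.0013
  (118 − 128.9908)²/128.9908 = 0.9365
  (214 − 169.4585)²/169.4585 = 11.7076
χ² = 7.2882 + 0.6824 + 8.5316 + 10.0013 + 0.9365 + 11.7076 = 39.148
df = (2−1)(3−1) = 2. Since 39.148 > 9.21, reject the null hypothesis of independence at α = 0.01.

39.148; reject H₀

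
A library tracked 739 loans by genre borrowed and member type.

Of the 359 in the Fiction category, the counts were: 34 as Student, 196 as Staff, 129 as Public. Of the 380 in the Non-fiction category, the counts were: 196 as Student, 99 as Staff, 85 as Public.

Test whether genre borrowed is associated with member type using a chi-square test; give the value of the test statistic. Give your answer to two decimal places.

Row totals: 359, 380. Column totals: 230, 295, 214. Grand total N = 739.
Expected counts (row total × column total / N):
  Fiction, Student: 359×230/739 = 111.732
  Fiction, Staff: 359×295/739 = 143.309
  Fiction, Public: 359×214/739 = 103.959
  Non-fiction, Student: 380×230/739 = 118.268
  Non-fiction, Staff: 380×295/739 = 151.691
  Non-fiction, Public: 380×214/739 = 110.041
Contributions (O − E)²/E:
  (34 − 111.732)²/111.732 = 54.0782
  (196 − 143.309)²/143.309 = 19.3731
  (129 − 103.959)²/103.959 = 6.0317
  (196 − 118.268)²/118.268 = 51.0896
  (99 − 151.691)²/151.691 = 18.3026
  (85 − 110.041)²/110.041 = 5.6983
χ² = 54.0782 + 19.3731 + 6.0317 + 51.0896 + 18.3026 + 5.6983 = 154.57

154.57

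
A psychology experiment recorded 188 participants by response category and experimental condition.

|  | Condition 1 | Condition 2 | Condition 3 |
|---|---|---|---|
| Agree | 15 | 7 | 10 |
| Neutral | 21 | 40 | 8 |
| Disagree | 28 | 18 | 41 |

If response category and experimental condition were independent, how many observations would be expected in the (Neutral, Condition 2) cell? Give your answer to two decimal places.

Row total (Neutral) = 69; column total (Condition 2) = 65; grand total N = 188.
Expected count = (row total × column total) / N = 69 × 65 / 188 = 23.86.

23.86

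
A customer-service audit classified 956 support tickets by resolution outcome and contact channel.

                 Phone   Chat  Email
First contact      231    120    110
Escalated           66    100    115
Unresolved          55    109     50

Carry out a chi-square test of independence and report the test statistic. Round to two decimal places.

89.83

Row totals: 461, 281, 214. Column totals: 352, 329, 275. Grand total N = 956.
Expected counts (row total × column total / N):
  First contact, Phone: 461×352/956 = 169.7406
  First contact, Chat: 461×329/956 = 158.6496
  First contact, Email: 461×275/956 = 132.6098
  Escalated, Phone: 281×352/956 = 103.4644
  Escalated, Chat: 281×329/956 = 96.7040
  Escalated, Email: 281×275/956 = 80.8316
  Unresolved, Phone: 214×352/956 = 78.7950
  Unresolved, Chat: 214×329/956 = 73.6464
  Unresolved, Email: 214×275/956 = 61.5586
Contributions (O − E)²/E:
  (231 − 169.7406)²/169.7406 = 22.1085
  (120 − 158.6496)²/158.6496 = 9.4157
  (110 − 132.6098)²/132.6098 = 3.8549
  (66 − 103.4644)²/103.4644 = 13.5658
  (100 − 96.7040)²/96.7040 = 0.1123
  (115 − 80.8316)²/80.8316 = 14.4434
  (55 − 78.7950)²/78.7950 = 7.1858
  (109 − 73.6464)²/73.6464 = 16.9713
  (50 − 61.5586)²/61.5586 = 2.1703
χ² = 22.1085 + 9.4157 + 3.8549 + 13.5658 + 0.1123 + 14.4434 + 7.1858 + 16.9713 + 2.1703 = 89.83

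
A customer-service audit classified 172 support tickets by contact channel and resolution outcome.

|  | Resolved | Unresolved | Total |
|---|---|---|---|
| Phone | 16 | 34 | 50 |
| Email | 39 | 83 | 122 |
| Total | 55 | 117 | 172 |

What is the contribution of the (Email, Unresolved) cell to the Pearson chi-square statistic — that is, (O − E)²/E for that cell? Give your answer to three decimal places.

Row total (Email) = 122; column total (Unresolved) = 117; N = 172.
Expected count E = 122 × 117 / 172 = 82.9884.
Contribution = (O − E)²/E = (83 − 82.9884)² / 82.9884 = 0.000.

0.000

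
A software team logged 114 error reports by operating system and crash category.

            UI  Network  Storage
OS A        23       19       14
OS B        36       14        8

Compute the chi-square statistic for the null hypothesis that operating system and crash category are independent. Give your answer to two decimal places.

Row totals: 56, 58. Column totals: 59, 33, 22. Grand total N = 114.
Expected counts (row total × column total / N):
  OS A, UI: 56×59/114 = 28.982
  OS A, Network: 56×33/114 = 16.211
  OS A, Storage: 56×22/114 = 10.807
  OS B, UI: 58×59/114 = 30.018
  OS B, Network: 58×33/114 = 16.789
  OS B, Storage: 58×22/114 = 11.193
Contributions (O − E)²/E:
  (23 − 28.982)²/28.982 = 1.2347
  (19 − 16.211)²/16.211 = 0.4798
  (14 − 10.807)²/10.807 = 0.9434
  (36 − 30.018)²/30.018 = 1.1921
  (14 − 16.789)²/16.789 = 0.4633
  (8 − 11.193)²/11.193 = 0.9109
χ² = 1.2347 + 0.4798 + 0.9434 + 1.1921 + 0.4633 + 0.9109 = 5.22

5.22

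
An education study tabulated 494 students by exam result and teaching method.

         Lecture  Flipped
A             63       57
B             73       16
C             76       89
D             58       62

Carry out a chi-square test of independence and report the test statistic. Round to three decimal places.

33.974

Row totals: 120, 89, 165, 120. Column totals: 270, 224. Grand total N = 494.
Expected counts (row total × column total / N):
  A, Lecture: 120×270/494 = 65.5870
  A, Flipped: 120×224/494 = 54.4130
  B, Lecture: 89×270/494 = 48.6437
  B, Flipped: 89×224/494 = 40.3563
  C, Lecture: 165×270/494 = 90.1822
  C, Flipped: 165×224/494 = 74.8178
  D, Lecture: 120×270/494 = 65.5870
  D, Flipped: 120×224/494 = 54.4130
Contributions (O − E)²/E:
  (63 − 65.5870)²/65.5870 = 0.1020
  (57 − 54.4130)²/54.4130 = 0.1230
  (73 − 48.6437)²/48.6437 = 12.1954
  (16 − 40.3563)²/40.3563 = 14.6998
  (76 − 90.1822)²/90.1822 = 2.2303
  (89 − 74.8178)²/74.8178 = 2.6883
  (58 − 65.5870)²/65.5870 = 0.8777
  (62 − 54.4130)²/54.4130 = 1.0579
χ² = 0.1020 + 0.1230 + 12.1954 + 14.6998 + 2.2303 + 2.6883 + 0.8777 + 1.0579 = 33.974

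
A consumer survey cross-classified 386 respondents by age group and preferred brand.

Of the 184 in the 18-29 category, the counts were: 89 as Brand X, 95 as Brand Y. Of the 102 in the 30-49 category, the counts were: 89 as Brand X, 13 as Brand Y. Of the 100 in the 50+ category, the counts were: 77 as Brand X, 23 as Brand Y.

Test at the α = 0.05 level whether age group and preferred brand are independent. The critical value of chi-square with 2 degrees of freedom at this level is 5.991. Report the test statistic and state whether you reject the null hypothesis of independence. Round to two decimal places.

Row totals: 184, 102, 100. Column totals: 255, 131. Grand total N = 386.
Expected counts (row total × column total / N):
  18-29, Brand X: 184×255/386 = 121.554
  18-29, Brand Y: 184×131/386 = 62.446
  30-49, Brand X: 102×255/386 = 67.383
  30-49, Brand Y: 102×131/386 = 34.617
  50+, Brand X: 100×255/386 = 66.062
  50+, Brand Y: 100×131/386 = 33.938
Contributions (O − E)²/E:
  (89 − 121.554)²/121.554 = 8.7185
  (95 − 62.446)²/62.446 = 16.9709
  (89 − 67.383)²/67.383 = 6.9349
  (13 − 34.617)²/34.617 = 13.4990
  (77 − 66.062)²/66.062 = 1.8110
  (23 − 33.938)²/33.938 = 3.5252
χ² = 8.7185 + 16.9709 + 6.9349 + 13.4990 + 1.8110 + 3.5252 = 51.46
df = (3−1)(2−1) = 2. Since 51.46 > 5.991, reject the null hypothesis of independence at α = 0.05.

51.46; reject H₀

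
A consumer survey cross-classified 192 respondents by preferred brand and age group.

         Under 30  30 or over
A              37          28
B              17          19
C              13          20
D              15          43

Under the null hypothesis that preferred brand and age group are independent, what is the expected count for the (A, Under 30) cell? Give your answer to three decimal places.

27.760

Row total (A) = 65; column total (Under 30) = 82; grand total N = 192.
Expected count = (row total × column total) / N = 65 × 82 / 192 = 27.760.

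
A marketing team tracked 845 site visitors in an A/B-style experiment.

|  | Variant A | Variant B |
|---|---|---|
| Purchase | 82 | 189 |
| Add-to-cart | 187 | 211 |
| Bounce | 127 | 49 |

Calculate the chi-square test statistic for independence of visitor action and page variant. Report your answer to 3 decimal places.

75.234

Row totals: 271, 398, 176. Column totals: 396, 449. Grand total N = 845.
Expected counts (row total × column total / N):
  Purchase, Variant A: 271×396/845 = 127.0012
  Purchase, Variant B: 271×449/845 = 143.9988
  Add-to-cart, Variant A: 398×396/845 = 186.5183
  Add-to-cart, Variant B: 398×449/845 = 211.4817
  Bounce, Variant A: 176×396/845 = 82.4805
  Bounce, Variant B: 176×449/845 = 93.5195
Contributions (O − E)²/E:
  (82 − 127.0012)²/127.0012 = 15.9456
  (189 − 143.9988)²/143.9988 = 14.0634
  (187 − 186.5183)²/186.5183 = 0.0012
  (211 − 211.4817)²/211.4817 = 0.0011
  (127 − 82.4805)²/82.4805 = 24.0298
  (49 − 93.5195)²/93.5195 = 21.1933
χ² = 15.9456 + 14.0634 + 0.0012 + 0.0011 + 24.0298 + 21.1933 = 75.234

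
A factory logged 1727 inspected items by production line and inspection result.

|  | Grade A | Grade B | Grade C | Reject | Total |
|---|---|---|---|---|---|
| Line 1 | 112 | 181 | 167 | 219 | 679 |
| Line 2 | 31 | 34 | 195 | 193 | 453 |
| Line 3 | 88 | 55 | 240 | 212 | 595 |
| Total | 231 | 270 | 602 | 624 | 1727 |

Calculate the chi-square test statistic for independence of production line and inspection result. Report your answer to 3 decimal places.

Grand total N = 1727.
Expected counts (row total × column total / N):
  Line 1, Grade A: 679×231/1727 = 90.8217
  Line 1, Grade B: 679×270/1727 = 106.1552
  Line 1, Grade C: 679×602/1727 = 236.6867
  Line 1, Reject: 679×624/1727 = 245.3364
  Line 2, Grade A: 453×231/1727 = 60.5924
  Line 2, Grade B: 453×270/1727 = 70.8222
  Line 2, Grade C: 453×602/1727 = 157.9074
  Line 2, Reject: 453×624/1727 = 163.6781
  Line 3, Grade A: 595×231/1727 = 79.5860
  Line 3, Grade B: 595×270/1727 = 93.0226
  Line 3, Grade C: 595×602/1727 = 207.4059
  Line 3, Reject: 595×624/1727 = 214.9855
Contributions (O − E)²/E:
  (112 − 90.8217)²/90.8217 = 4.9385
  (181 − 106.1552)²/106.1552 = 52.7694
  (167 − 236.6867)²/236.6867 = 20.5176
  (219 − 245.3364)²/245.3364 = 2.8272
  (31 − 60.5924)²/60.5924 = 14.4525
  (34 − 70.8222)²/70.8222 = 19.1448
  (195 − 157.9074)²/157.9074 = 8.7131
  (193 − 163.6781)²/163.6781 = 5.2528
  (88 − 79.5860)²/79.5860 = 0.8895
  (55 − 93.0226)²/93.0226 = 15.5416
  (240 − 207.4059)²/207.4059 = 5.1222
  (212 − 214.9855)²/214.9855 = 0.0415
χ² = 4.9385 + 52.7694 + 20.5176 + 2.8272 + 14.4525 + 19.1448 + 8.7131 + 5.2528 + 0.8895 + 15.5416 + 5.1222 + 0.0415 = 150.211

150.211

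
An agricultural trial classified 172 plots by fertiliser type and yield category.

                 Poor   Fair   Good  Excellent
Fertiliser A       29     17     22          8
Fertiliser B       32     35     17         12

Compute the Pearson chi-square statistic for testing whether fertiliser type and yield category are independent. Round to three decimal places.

5.569

Row totals: 76, 96. Column totals: 61, 52, 39, 20. Grand total N = 172.
Expected counts (row total × column total / N):
  Fertiliser A, Poor: 76×61/172 = 26.9535
  Fertiliser A, Fair: 76×52/172 = 22.9767
  Fertiliser A, Good: 76×39/172 = 17.2326
  Fertiliser A, Excellent: 76×20/172 = 8.8372
  Fertiliser B, Poor: 96×61/172 = 34.0465
  Fertiliser B, Fair: 96×52/172 = 29.0233
  Fertiliser B, Good: 96×39/172 = 21.7674
  Fertiliser B, Excellent: 96×20/172 = 11.1628
Contributions (O − E)²/E:
  (29 − 26.9535)²/26.9535 = 0.1554
  (17 − 22.9767)²/22.9767 = 1.5547
  (22 − 17.2326)²/17.2326 = 1.3189
  (8 − 8.8372)²/8.8372 = 0.0793
  (32 − 34.0465)²/34.0465 = 0.1230
  (35 − 29.0233)²/29.0233 = 1.2308
  (17 − 21.7674)²/21.7674 = 1.0441
  (12 − 11.1628)²/11.1628 = 0.0628
χ² = 0.1554 + 1.5547 + 1.3189 + 0.0793 + 0.1230 + 1.2308 + 1.0441 + 0.0628 = 5.569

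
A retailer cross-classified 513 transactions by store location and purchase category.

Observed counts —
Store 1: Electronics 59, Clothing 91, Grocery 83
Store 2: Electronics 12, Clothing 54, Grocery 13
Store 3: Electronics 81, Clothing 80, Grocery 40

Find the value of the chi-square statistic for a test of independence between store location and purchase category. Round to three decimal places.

41.150

Row totals: 233, 79, 201. Column totals: 152, 225, 136. Grand total N = 513.
Expected counts (row total × column total / N):
  Store 1, Electronics: 233×152/513 = 69.0370
  Store 1, Clothing: 233×225/513 = 102.1930
  Store 1, Grocery: 233×136/513 = 61.7700
  Store 2, Electronics: 79×152/513 = 23.4074
  Store 2, Clothing: 79×225/513 = 34.6491
  Store 2, Grocery: 79×136/513 = 20.9435
  Store 3, Electronics: 201×152/513 = 59.5556
  Store 3, Clothing: 201×225/513 = 88.1579
  Store 3, Grocery: 201×136/513 = 53.2865
Contributions (O − E)²/E:
  (59 − 69.0370)²/69.0370 = 1.4592
  (91 − 102.1930)²/102.1930 = 1.2259
  (83 − 61.7700)²/61.7700 = 7.2966
  (12 − 23.4074)²/23.4074 = 5.5593
  (54 − 34.6491)²/34.6491 = 10.8071
  (13 − 20.9435)²/20.9435 = 3.0128
  (81 − 59.5556)²/59.5556 = 7.7216
  (80 − 88.1579)²/88.1579 = 0.7549
  (40 − 53.2865)²/53.2865 = 3.3129
χ² = 1.4592 + 1.2259 + 7.2966 + 5.5593 + 10.8071 + 3.0128 + 7.7216 + 0.7549 + 3.3129 = 41.150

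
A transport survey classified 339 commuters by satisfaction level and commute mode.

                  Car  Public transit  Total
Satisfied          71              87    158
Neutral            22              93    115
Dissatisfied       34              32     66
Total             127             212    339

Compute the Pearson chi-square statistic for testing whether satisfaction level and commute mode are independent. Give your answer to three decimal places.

25.827

Grand total N = 339.
Expected counts (row total × column total / N):
  Satisfied, Car: 158×127/339 = 59.1917
  Satisfied, Public transit: 158×212/339 = 98.8083
  Neutral, Car: 115×127/339 = 43.0826
  Neutral, Public transit: 115×212/339 = 71.9174
  Dissatisfied, Car: 66×127/339 = 24.7257
  Dissatisfied, Public transit: 66×212/339 = 41.2743
Contributions (O − E)²/E:
  (71 − 59.1917)²/59.1917 = 2.3557
  (87 − 98.8083)²/98.8083 = 1.4112
  (22 − 43.0826)²/43.0826 = 10.3168
  (93 − 71.9174)²/71.9174 = 6.1804
  (34 − 24.7257)²/24.7257 = 3.4787
  (32 − 41.2743)²/41.2743 = 2.0839
χ² = 2.3557 + 1.4112 + 10.3168 + 6.1804 + 3.4787 + 2.0839 = 25.827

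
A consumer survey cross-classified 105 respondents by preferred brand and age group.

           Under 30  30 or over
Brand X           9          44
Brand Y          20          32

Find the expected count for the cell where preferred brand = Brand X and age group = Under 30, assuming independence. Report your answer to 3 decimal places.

14.638

Row total (Brand X) = 53; column total (Under 30) = 29; grand total N = 105.
Expected count = (row total × column total) / N = 53 × 29 / 105 = 14.638.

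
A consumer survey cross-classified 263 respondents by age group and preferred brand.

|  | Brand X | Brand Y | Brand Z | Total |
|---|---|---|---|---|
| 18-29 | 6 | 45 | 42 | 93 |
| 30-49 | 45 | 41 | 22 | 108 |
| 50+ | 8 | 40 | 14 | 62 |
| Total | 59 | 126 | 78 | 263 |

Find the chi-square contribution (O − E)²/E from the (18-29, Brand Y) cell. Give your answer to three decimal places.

Row total (18-29) = 93; column total (Brand Y) = 126; N = 263.
Expected count E = 93 × 126 / 263 = 44.5551.
Contribution = (O − E)²/E = (45 − 44.5551)² / 44.5551 = 0.004.

0.004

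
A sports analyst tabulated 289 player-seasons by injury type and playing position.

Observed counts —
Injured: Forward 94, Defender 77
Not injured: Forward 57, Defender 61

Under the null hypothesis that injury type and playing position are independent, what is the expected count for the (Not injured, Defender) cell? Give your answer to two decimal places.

56.35

Row total (Not injured) = 118; column total (Defender) = 138; grand total N = 289.
Expected count = (row total × column total) / N = 118 × 138 / 289 = 56.35.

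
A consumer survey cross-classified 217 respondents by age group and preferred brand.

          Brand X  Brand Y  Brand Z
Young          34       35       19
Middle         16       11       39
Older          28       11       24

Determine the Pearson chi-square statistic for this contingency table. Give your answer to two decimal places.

28.28

Row totals: 88, 66, 63. Column totals: 78, 57, 82. Grand total N = 217.
Expected counts (row total × column total / N):
  Young, Brand X: 88×78/217 = 31.631
  Young, Brand Y: 88×57/217 = 23.115
  Young, Brand Z: 88×82/217 = 33.253
  Middle, Brand X: 66×78/217 = 23.724
  Middle, Brand Y: 66×57/217 = 17.336
  Middle, Brand Z: 66×82/217 = 24.940
  Older, Brand X: 63×78/217 = 22.645
  Older, Brand Y: 63×57/217 = 16.548
  Older, Brand Z: 63×82/217 = 23.806
Contributions (O − E)²/E:
  (34 − 31.631)²/31.631 = 0.1774
  (35 − 23.115)²/23.115 = 6.1109
  (19 − 33.253)²/33.253 = 6.1092
  (16 − 23.724)²/23.724 = 2.5148
  (11 − 17.336)²/17.336 = 2.3157
  (39 − 24.940)²/24.940 = 7.9264
  (28 − 22.645)²/22.645 = 1.2663
  (11 − 16.548)²/16.548 = 1.8601
  (24 − 23.806)²/23.806 = 0.0016
χ² = 0.1774 + 6.1109 + 6.1092 + 2.5148 + 2.3157 + 7.9264 + 1.2663 + 1.8601 + 0.0016 = 28.28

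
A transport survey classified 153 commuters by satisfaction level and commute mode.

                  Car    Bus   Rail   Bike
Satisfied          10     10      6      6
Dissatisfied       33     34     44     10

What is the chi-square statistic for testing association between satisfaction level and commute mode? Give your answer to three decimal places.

Row totals: 32, 121. Column totals: 43, 44, 50, 16. Grand total N = 153.
Expected counts (row total × column total / N):
  Satisfied, Car: 32×43/153 = 8.9935
  Satisfied, Bus: 32×44/153 = 9.2026
  Satisfied, Rail: 32×50/153 = 10.4575
  Satisfied, Bike: 32×16/153 = 3.3464
  Dissatisfied, Car: 121×43/153 = 34.0065
  Dissatisfied, Bus: 121×44/153 = 34.7974
  Dissatisfied, Rail: 121×50/153 = 39.5425
  Dissatisfied, Bike: 121×16/153 = 12.6536
Contributions (O − E)²/E:
  (10 − 8.9935)²/8.9935 = 0.1126
  (10 − 9.2026)²/9.2026 = 0.0691
  (6 − 10.4575)²/10.4575 = 1.9000
  (6 − 3.3464)²/3.3464 = 2.1042
  (33 − 34.0065)²/34.0065 = 0.0298
  (34 − 34.7974)²/34.7974 = 0.0183
  (44 − 39.5425)²/39.5425 = 0.5025
  (10 − 12.6536)²/12.6536 = 0.5565
χ² = 0.1126 + 0.0691 + 1.9000 + 2.1042 + 0.0298 + 0.0183 + 0.5025 + 0.5565 = 5.293

5.293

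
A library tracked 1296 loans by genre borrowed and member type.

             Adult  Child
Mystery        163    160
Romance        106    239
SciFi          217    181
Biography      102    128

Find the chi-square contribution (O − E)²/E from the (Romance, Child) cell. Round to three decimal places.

Row total (Romance) = 345; column total (Child) = 708; N = 1296.
Expected count E = 345 × 708 / 1296 = 188.4722.
Contribution = (O − E)²/E = (239 − 188.4722)² / 188.4722 = 13.546.

13.546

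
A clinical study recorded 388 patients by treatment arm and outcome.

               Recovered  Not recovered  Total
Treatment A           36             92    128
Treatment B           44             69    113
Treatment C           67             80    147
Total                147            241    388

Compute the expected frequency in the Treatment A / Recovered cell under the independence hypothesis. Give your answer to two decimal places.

48.49

Row total (Treatment A) = 128; column total (Recovered) = 147; grand total N = 388.
Expected count = (row total × column total) / N = 128 × 147 / 388 = 48.49.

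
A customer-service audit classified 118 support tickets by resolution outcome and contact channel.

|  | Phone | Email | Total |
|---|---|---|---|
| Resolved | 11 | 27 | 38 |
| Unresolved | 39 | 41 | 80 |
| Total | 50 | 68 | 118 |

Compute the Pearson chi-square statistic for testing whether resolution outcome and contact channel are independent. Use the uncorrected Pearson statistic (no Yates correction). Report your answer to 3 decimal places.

Grand total N = 118.
Expected counts (row total × column total / N):
  Resolved, Phone: 38×50/118 = 16.1017
  Resolved, Email: 38×68/118 = 21.8983
  Unresolved, Phone: 80×50/118 = 33.8983
  Unresolved, Email: 80×68/118 = 46.1017
Contributions (O − E)²/E:
  (11 − 16.1017)²/16.1017 = 1.6164
  (27 − 21.8983)²/21.8983 = 1.1886
  (39 − 33.8983)²/33.8983 = 0.7678
  (41 − 46.1017)²/46.1017 = 0.5646
χ² = 1.6164 + 1.1886 + 0.7678 + 0.5646 = 4.137

4.137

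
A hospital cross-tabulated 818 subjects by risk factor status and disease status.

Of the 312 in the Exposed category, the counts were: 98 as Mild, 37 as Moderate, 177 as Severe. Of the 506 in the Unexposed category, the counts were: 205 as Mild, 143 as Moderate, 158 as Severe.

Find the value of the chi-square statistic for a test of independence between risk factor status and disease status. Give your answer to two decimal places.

Row totals: 312, 506. Column totals: 303, 180, 335. Grand total N = 818.
Expected counts (row total × column total / N):
  Exposed, Mild: 312×303/818 = 115.570
  Exposed, Moderate: 312×180/818 = 68.655
  Exposed, Severe: 312×335/818 = 127.775
  Unexposed, Mild: 506×303/818 = 187.430
  Unexposed, Moderate: 506×180/818 = 111.345
  Unexposed, Severe: 506×335/818 = 207.225
Contributions (O − E)²/E:
  (98 − 115.570)²/115.570 = 2.6712
  (37 − 68.655)²/68.655 = 14.5953
  (177 − 127.775)²/127.775 = 18.9638
  (205 − 187.430)²/187.430 = 1.6470
  (143 − 111.345)²/111.345 = 8.9994
  (158 − 207.225)²/207.225 = 11.6931
χ² = 2.6712 + 14.5953 + 18.9638 + 1.6470 + 8.9994 + 11.6931 = 58.57

58.57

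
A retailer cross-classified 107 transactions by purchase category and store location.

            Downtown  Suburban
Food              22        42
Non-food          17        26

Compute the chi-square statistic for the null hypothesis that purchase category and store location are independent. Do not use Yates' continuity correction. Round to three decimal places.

Row totals: 64, 43. Column totals: 39, 68. Grand total N = 107.
Expected counts (row total × column total / N):
  Food, Downtown: 64×39/107 = 23.327103
  Food, Suburban: 64×68/107 = 40.672897
  Non-food, Downtown: 43×39/107 = 15.672897
  Non-food, Suburban: 43×68/107 = 27.327103
Contributions (O − E)²/E:
  (22 − 23.327103)²/23.327103 = 0.0755
  (42 − 40.672897)²/40.672897 = 0.0433
  (17 − 15.672897)²/15.672897 = 0.1124
  (26 − 27.327103)²/27.327103 = 0.0644
χ² = 0.0755 + 0.0433 + 0.1124 + 0.0644 = 0.296

0.296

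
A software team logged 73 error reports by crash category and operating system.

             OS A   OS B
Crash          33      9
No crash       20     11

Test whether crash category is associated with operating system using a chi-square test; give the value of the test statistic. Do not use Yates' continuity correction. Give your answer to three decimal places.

Row totals: 42, 31. Column totals: 53, 20. Grand total N = 73.
Expected counts (row total × column total / N):
  Crash, OS A: 42×53/73 = 30.4932
  Crash, OS B: 42×20/73 = 11.5068
  No crash, OS A: 31×53/73 = 22.5068
  No crash, OS B: 31×20/73 = 8.4932
Contributions (O − E)²/E:
  (33 − 30.4932)²/30.4932 = 0.2061
  (9 − 11.5068)²/11.5068 = 0.5461
  (20 − 22.5068)²/22.5068 = 0.2792
  (11 − 8.4932)²/8.4932 = 0.7399
χ² = 0.2061 + 0.5461 + 0.2792 + 0.7399 = 1.771

1.771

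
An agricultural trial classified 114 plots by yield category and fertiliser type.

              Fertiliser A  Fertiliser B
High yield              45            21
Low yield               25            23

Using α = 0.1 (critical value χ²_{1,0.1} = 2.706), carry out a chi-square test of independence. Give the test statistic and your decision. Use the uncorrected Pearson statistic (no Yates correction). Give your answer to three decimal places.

3.039; reject H₀

Row totals: 66, 48. Column totals: 70, 44. Grand total N = 114.
Expected counts (row total × column total / N):
  High yield, Fertiliser A: 66×70/114 = 40.5263
  High yield, Fertiliser B: 66×44/114 = 25.4737
  Low yield, Fertiliser A: 48×70/114 = 29.4737
  Low yield, Fertiliser B: 48×44/114 = 18.5263
Contributions (O − E)²/E:
  (45 − 40.5263)²/40.5263 = 0.4939
  (21 − 25.4737)²/25.4737 = 0.7857
  (25 − 29.4737)²/29.4737 = 0.6790
  (23 − 18.5263)²/18.5263 = 1.0803
χ² = 0.4939 + 0.7857 + 0.6790 + 1.0803 = 3.039
df = (2−1)(2−1) = 1. Since 3.039 > 2.706, reject the null hypothesis of independence at α = 0.1.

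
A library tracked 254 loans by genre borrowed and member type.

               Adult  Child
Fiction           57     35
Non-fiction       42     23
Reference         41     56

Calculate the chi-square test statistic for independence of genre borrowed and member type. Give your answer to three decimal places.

10.584

Row totals: 92, 65, 97. Column totals: 140, 114. Grand total N = 254.
Expected counts (row total × column total / N):
  Fiction, Adult: 92×140/254 = 50.7087
  Fiction, Child: 92×114/254 = 41.2913
  Non-fiction, Adult: 65×140/254 = 35.8268
  Non-fiction, Child: 65×114/254 = 29.1732
  Reference, Adult: 97×140/254 = 53.4646
  Reference, Child: 97×114/254 = 43.5354
Contributions (O − E)²/E:
  (57 − 50.7087)²/50.7087 = 0.7805
  (35 − 41.2913)²/41.2913 = 0.9586
  (42 − 35.8268)²/35.8268 = 1.0637
  (23 − 29.1732)²/29.1732 = 1.3063
  (41 − 53.4646)²/53.4646 = 2.9060
  (56 − 43.5354)²/43.5354 = 3.5687
χ² = 0.7805 + 0.9586 + 1.0637 + 1.3063 + 2.9060 + 3.5687 = 10.584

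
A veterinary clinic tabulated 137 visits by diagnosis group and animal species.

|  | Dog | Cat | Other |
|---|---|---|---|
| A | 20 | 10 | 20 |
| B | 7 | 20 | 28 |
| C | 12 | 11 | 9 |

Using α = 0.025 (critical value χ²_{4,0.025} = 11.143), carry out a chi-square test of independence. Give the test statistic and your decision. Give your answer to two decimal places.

Row totals: 50, 55, 32. Column totals: 39, 41, 57. Grand total N = 137.
Expected counts (row total × column total / N):
  A, Dog: 50×39/137 = 14.234
  A, Cat: 50×41/137 = 14.964
  A, Other: 50×57/137 = 20.803
  B, Dog: 55×39/137 = 15.657
  B, Cat: 55×41/137 = 16.460
  B, Other: 55×57/137 = 22.883
  C, Dog: 32×39/137 = 9.109
  C, Cat: 32×41/137 = 9.577
  C, Other: 32×57/137 = 13.314
Contributions (O − E)²/E:
  (20 − 14.234)²/14.234 = 2.3357
  (10 − 14.964)²/14.964 = 1.6467
  (20 − 20.803)²/20.803 = 0.0310
  (7 − 15.657)²/15.657 = 4.7866
  (20 − 16.460)²/16.460 = 0.7613
  (28 − 22.883)²/22.883 = 1.1442
  (12 − 9.109)²/9.109 = 0.9175
  (11 − 9.577)²/9.577 = 0.2114
  (9 − 13.314)²/13.314 = 1.3978
χ² = 2.3357 + 1.6467 + 0.0310 + 4.7866 + 0.7613 + 1.1442 + 0.9175 + 0.2114 + 1.3978 = 13.23
df = (3−1)(3−1) = 4. Since 13.23 > 11.143, reject the null hypothesis of independence at α = 0.025.

13.23; reject H₀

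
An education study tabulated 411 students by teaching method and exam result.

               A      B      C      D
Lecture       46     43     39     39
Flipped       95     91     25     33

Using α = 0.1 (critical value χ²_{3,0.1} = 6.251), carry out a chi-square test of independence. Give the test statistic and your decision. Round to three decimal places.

24.209; reject H₀

Row totals: 167, 244. Column totals: 141, 134, 64, 72. Grand total N = 411.
Expected counts (row total × column total / N):
  Lecture, A: 167×141/411 = 57.2920
  Lecture, B: 167×134/411 = 54.4477
  Lecture, C: 167×64/411 = 26.0049
  Lecture, D: 167×72/411 = 29.2555
  Flipped, A: 244×141/411 = 83.7080
  Flipped, B: 244×134/411 = 79.5523
  Flipped, C: 244×64/411 = 37.9951
  Flipped, D: 244×72/411 = 42.7445
Contributions (O − E)²/E:
  (46 − 57.2920)²/57.2920 = 2.2256
  (43 − 54.4477)²/54.4477 = 2.4069
  (39 − 26.0049)²/26.0049 = 6.4939
  (39 − 29.2555)²/29.2555 = 3.2457
  (95 − 83.7080)²/83.7080 = 1.5233
  (91 − 79.5523)²/79.5523 = 1.6473
  (25 − 37.9951)²/37.9951 = 4.4446
  (33 − 42.7445)²/42.7445 = 2.2215
χ² = 2.2256 + 2.4069 + 6.4939 + 3.2457 + 1.5233 + 1.6473 + 4.4446 + 2.2215 = 24.209
df = (2−1)(4−1) = 3. Since 24.209 > 6.251, reject the null hypothesis of independence at α = 0.1.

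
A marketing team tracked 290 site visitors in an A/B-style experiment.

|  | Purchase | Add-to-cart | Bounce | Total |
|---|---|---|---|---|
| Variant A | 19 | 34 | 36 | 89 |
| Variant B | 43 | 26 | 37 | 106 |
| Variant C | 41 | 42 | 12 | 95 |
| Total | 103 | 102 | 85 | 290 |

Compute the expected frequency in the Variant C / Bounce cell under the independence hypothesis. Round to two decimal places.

27.84

Row total (Variant C) = 95; column total (Bounce) = 85; grand total N = 290.
Expected count = (row total × column total) / N = 95 × 85 / 290 = 27.84.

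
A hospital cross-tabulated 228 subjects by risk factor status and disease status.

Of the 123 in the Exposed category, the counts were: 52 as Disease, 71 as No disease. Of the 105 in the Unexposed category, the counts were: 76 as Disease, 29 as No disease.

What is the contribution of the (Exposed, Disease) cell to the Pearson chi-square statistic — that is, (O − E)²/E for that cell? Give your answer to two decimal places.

4.21

Row total (Exposed) = 123; column total (Disease) = 128; N = 228.
Expected count E = 123 × 128 / 228 = 69.053.
Contribution = (O − E)²/E = (52 − 69.053)² / 69.053 = 4.21.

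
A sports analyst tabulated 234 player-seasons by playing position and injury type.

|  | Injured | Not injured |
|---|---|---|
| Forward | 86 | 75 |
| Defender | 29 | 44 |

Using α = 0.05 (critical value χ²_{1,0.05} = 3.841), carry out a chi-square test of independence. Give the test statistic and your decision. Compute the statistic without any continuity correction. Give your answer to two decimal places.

Row totals: 161, 73. Column totals: 115, 119. Grand total N = 234.
Expected counts (row total × column total / N):
  Forward, Injured: 161×115/234 = 79.124
  Forward, Not injured: 161×119/234 = 81.876
  Defender, Injured: 73×115/234 = 35.876
  Defender, Not injured: 73×119/234 = 37.124
Contributions (O − E)²/E:
  (86 − 79.124)²/79.124 = 0.5975
  (75 − 81.876)²/81.876 = 0.5775
  (29 − 35.876)²/35.876 = 1.3179
  (44 − 37.124)²/37.124 = 1.2736
χ² = 0.5975 + 0.5775 + 1.3179 + 1.2736 = 3.77
df = (2−1)(2−1) = 1. Since 3.77 < 3.841, fail to reject the null hypothesis of independence at α = 0.05.

3.77; fail to reject H₀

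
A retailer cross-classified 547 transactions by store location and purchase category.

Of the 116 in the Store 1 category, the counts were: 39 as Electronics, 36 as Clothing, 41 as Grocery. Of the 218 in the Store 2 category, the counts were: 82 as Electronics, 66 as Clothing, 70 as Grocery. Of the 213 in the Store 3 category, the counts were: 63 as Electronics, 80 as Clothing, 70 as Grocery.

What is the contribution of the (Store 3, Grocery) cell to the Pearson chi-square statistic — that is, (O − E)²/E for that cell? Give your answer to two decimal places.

0.00

Row total (Store 3) = 213; column total (Grocery) = 181; N = 547.
Expected count E = 213 × 181 / 547 = 70.481.
Contribution = (O − E)²/E = (70 − 70.481)² / 70.481 = 0.00.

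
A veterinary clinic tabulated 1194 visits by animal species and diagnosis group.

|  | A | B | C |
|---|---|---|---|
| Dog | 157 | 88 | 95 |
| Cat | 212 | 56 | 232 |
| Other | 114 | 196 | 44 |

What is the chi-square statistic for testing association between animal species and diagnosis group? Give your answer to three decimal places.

230.760

Row totals: 340, 500, 354. Column totals: 483, 340, 371. Grand total N = 1194.
Expected counts (row total × column total / N):
  Dog, A: 340×483/1194 = 137.5377
  Dog, B: 340×340/1194 = 96.8174
  Dog, C: 340×371/1194 = 105.6449
  Cat, A: 500×483/1194 = 202.2613
  Cat, B: 500×340/1194 = 142.3786
  Cat, C: 500×371/1194 = 155.3601
  Other, A: 354×483/1194 = 143.2010
  Other, B: 354×340/1194 = 100.8040
  Other, C: 354×371/1194 = 109.9950
Contributions (O − E)²/E:
  (157 − 137.5377)²/137.5377 = 2.7540
  (88 − 96.8174)²/96.8174 = 0.8030
  (95 − 105.6449)²/105.6449 = 1.0726
  (212 − 202.2613)²/202.2613 = 0.4689
  (56 − 142.3786)²/142.3786 = 52.4044
  (232 − 155.3601)²/155.3601 = 37.8068
  (114 − 143.2010)²/143.2010 = 5.9546
  (196 − 100.8040)²/100.8040 = 89.9000
  (44 − 109.9950)²/109.9950 = 39.5958
χ² = 2.7540 + 0.8030 + 1.0726 + 0.4689 + 52.4044 + 37.8068 + 5.9546 + 89.9000 + 39.5958 = 230.760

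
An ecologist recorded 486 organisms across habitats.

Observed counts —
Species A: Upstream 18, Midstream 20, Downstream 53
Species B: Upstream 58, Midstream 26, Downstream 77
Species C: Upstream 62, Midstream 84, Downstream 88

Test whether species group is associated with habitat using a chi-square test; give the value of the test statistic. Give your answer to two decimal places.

Row totals: 91, 161, 234. Column totals: 138, 130, 218. Grand total N = 486.
Expected counts (row total × column total / N):
  Species A, Upstream: 91×138/486 = 25.8395
  Species A, Midstream: 91×130/486 = 24.3416
  Species A, Downstream: 91×218/486 = 40.8189
  Species B, Upstream: 161×138/486 = 45.7160
  Species B, Midstream: 161×130/486 = 43.0658
  Species B, Downstream: 161×218/486 = 72.2181
  Species C, Upstream: 234×138/486 = 66.4444
  Species C, Midstream: 234×130/486 = 62.5926
  Species C, Downstream: 234×218/486 = 104.9630
Contributions (O − E)²/E:
  (18 − 25.8395)²/25.8395 = 2.3784
  (20 − 24.3416)²/24.3416 = 0.7744
  (53 − 40.8189)²/40.8189 = 3.6351
  (58 − 45.7160)²/45.7160 = 3.3007
  (26 − 43.0658)²/43.0658 = 6.7627
  (77 − 72.2181)²/72.2181 = 0.3166
  (62 − 66.4444)²/66.4444 = 0.2973
  (84 − 62.5926)²/62.5926 = 7.3216
  (88 − 104.9630)²/104.9630 = 2.7414
χ² = 2.3784 + 0.7744 + 3.6351 + 3.3007 + 6.7627 + 0.3166 + 0.2973 + 7.3216 + 2.7414 = 27.53

27.53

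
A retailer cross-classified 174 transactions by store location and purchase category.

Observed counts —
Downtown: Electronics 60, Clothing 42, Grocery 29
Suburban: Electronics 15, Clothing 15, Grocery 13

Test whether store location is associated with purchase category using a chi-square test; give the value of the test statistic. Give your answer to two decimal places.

1.85

Row totals: 131, 43. Column totals: 75, 57, 42. Grand total N = 174.
Expected counts (row total × column total / N):
  Downtown, Electronics: 131×75/174 = 56.466
  Downtown, Clothing: 131×57/174 = 42.914
  Downtown, Grocery: 131×42/174 = 31.621
  Suburban, Electronics: 43×75/174 = 18.534
  Suburban, Clothing: 43×57/174 = 14.086
  Suburban, Grocery: 43×42/174 = 10.379
Contributions (O − E)²/E:
  (60 − 56.466)²/56.466 = 0.2212
  (42 − 42.914)²/42.914 = 0.0195
  (29 − 31.621)²/31.621 = 0.2172
  (15 − 18.534)²/18.534 = 0.6739
  (15 − 14.086)²/14.086 = 0.0593
  (13 − 10.379)²/10.379 = 0.6619
χ² = 0.2212 + 0.0195 + 0.2172 + 0.6739 + 0.0593 + 0.6619 = 1.85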